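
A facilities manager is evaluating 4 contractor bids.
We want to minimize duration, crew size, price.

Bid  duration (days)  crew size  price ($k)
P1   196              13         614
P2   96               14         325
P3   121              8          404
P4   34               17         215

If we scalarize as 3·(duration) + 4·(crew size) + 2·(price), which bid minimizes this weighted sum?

P1: 3·196 + 4·13 + 2·614 = 1868
P2: 3·96 + 4·14 + 2·325 = 994
P3: 3·121 + 4·8 + 2·404 = 1203
P4: 3·34 + 4·17 + 2·215 = 600
Lowest: P4 at 600.

P4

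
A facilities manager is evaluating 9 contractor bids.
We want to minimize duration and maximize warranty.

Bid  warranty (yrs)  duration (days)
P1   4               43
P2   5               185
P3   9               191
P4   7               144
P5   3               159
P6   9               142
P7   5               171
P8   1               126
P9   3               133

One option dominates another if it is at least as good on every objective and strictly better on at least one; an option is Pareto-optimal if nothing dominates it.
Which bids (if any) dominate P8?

P1

P1: warranty 4≥1, duration 43≤126 — dominates P8.
Others (P2, P3, P4, P5, P6, P7, P9) are each worse than P8 on at least one objective.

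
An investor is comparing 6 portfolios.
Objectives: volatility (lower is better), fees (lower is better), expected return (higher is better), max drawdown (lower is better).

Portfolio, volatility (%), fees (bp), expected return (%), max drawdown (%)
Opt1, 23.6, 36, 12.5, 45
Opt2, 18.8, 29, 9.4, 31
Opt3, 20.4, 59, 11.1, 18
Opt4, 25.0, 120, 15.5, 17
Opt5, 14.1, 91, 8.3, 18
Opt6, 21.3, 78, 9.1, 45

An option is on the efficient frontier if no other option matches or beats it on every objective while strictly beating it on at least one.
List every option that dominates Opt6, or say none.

Opt2, Opt3

Opt2: volatility 18.8≤21.3, fees 29≤78, expected return 9.4≥9.1, max drawdown 31≤45 — dominates Opt6.
Opt3: volatility 20.4≤21.3, fees 59≤78, expected return 11.1≥9.1, max drawdown 18≤45 — dominates Opt6.
Others (Opt1, Opt4, Opt5) are each worse than Opt6 on at least one objective.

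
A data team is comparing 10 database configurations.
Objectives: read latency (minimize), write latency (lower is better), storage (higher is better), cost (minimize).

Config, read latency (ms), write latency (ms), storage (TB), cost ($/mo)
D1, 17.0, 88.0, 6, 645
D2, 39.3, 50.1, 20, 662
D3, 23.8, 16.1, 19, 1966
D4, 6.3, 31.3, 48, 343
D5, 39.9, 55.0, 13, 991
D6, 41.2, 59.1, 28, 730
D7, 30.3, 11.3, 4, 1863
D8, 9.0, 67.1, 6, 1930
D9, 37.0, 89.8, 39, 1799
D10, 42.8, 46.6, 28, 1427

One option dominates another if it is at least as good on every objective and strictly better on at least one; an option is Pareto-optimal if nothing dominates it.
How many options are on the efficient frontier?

D1: dominated by D4 (read latency 6.3≤17.0, write latency 31.3≤88.0, storage 48≥6, cost 343≤645).
D2: dominated by D4 (read latency 6.3≤39.3, write latency 31.3≤50.1, storage 48≥20, cost 343≤662).
D3: not dominated.
D4: not dominated (best read latency).
D5: dominated by D2 (read latency 39.3≤39.9, write latency 50.1≤55.0, storage 20≥13, cost 662≤991).
D6: dominated by D4 (read latency 6.3≤41.2, write latency 31.3≤59.1, storage 48≥28, cost 343≤730).
D7: not dominated (best write latency).
D8: dominated by D4 (read latency 6.3≤9.0, write latency 31.3≤67.1, storage 48≥6, cost 343≤1930).
D9: dominated by D4 (read latency 6.3≤37.0, write latency 31.3≤89.8, storage 48≥39, cost 343≤1799).
D10: dominated by D4 (read latency 6.3≤42.8, write latency 31.3≤46.6, storage 48≥28, cost 343≤1427).
Pareto-optimal: D3, D4, D7 → 3.

3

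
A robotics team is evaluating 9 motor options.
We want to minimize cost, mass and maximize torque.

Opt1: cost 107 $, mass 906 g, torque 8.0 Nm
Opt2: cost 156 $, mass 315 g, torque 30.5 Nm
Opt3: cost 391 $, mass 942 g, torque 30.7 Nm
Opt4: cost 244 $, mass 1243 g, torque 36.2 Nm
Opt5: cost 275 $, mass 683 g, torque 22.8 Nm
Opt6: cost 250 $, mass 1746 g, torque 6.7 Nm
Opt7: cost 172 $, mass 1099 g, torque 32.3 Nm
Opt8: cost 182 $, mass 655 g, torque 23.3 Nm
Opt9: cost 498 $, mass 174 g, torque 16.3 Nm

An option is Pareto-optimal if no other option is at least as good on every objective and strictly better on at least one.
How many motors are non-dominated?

6

Opt1: not dominated (best cost).
Opt2: not dominated.
Opt3: not dominated.
Opt4: not dominated (best torque).
Opt5: dominated by Opt2 (cost 156≤275, mass 315≤683, torque 30.5≥22.8).
Opt6: dominated by Opt1 (cost 107≤250, mass 906≤1746, torque 8.0≥6.7).
Opt7: not dominated.
Opt8: dominated by Opt2 (cost 156≤182, mass 315≤655, torque 30.5≥23.3).
Opt9: not dominated (best mass).
Pareto-optimal: Opt1, Opt2, Opt3, Opt4, Opt7, Opt9 → 6.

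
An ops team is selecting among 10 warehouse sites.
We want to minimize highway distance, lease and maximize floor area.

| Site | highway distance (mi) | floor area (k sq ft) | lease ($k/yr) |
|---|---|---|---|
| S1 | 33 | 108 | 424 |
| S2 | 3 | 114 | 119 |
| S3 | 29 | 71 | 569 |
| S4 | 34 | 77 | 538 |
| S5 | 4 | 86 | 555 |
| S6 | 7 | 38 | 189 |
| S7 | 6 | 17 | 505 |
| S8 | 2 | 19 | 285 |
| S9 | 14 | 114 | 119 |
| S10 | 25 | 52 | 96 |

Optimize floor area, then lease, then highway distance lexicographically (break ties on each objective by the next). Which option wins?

S2

First maximize floor area: best is 114, kept {S2, S9}.
Then minimize lease: best is 119, kept {S2, S9}.
Then minimize highway distance: best is 3, kept {S2}.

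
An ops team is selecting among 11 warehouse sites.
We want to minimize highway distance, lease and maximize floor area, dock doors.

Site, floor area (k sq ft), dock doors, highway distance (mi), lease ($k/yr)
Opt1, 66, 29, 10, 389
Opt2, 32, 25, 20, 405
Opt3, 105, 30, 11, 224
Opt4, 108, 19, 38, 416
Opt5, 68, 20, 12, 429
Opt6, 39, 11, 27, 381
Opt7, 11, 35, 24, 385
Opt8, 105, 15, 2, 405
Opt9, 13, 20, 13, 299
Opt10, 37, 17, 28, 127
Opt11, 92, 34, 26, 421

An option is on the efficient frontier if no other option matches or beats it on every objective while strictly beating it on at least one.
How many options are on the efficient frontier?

7

Opt1: not dominated.
Opt2: dominated by Opt1 (floor area 66≥32, dock doors 29≥25, highway distance 10≤20, lease 389≤405).
Opt3: not dominated.
Opt4: not dominated (best floor area).
Opt5: dominated by Opt3 (floor area 105≥68, dock doors 30≥20, highway distance 11≤12, lease 224≤429).
Opt6: dominated by Opt3 (floor area 105≥39, dock doors 30≥11, highway distance 11≤27, lease 224≤381).
Opt7: not dominated (best dock doors).
Opt8: not dominated (best highway distance).
Opt9: dominated by Opt3 (floor area 105≥13, dock doors 30≥20, highway distance 11≤13, lease 224≤299).
Opt10: not dominated (best lease).
Opt11: not dominated.
Pareto-optimal: Opt1, Opt3, Opt4, Opt7, Opt8, Opt10, Opt11 → 7.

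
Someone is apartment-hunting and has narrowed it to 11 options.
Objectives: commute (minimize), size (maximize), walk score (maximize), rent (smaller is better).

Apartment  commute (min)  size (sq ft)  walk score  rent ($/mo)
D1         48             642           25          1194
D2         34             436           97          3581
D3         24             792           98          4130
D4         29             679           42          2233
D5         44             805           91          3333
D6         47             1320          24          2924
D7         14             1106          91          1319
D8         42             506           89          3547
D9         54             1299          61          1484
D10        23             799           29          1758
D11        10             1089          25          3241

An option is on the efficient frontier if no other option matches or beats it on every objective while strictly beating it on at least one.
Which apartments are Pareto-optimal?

D1: not dominated (best rent).
D2: not dominated.
D3: not dominated (best walk score).
D4: dominated by D7 (commute 14≤29, size 1106≥679, walk score 91≥42, rent 1319≤2233).
D5: dominated by D7 (commute 14≤44, size 1106≥805, walk score 91≥91, rent 1319≤3333).
D6: not dominated (best size).
D7: not dominated.
D8: dominated by D7 (commute 14≤42, size 1106≥506, walk score 91≥89, rent 1319≤3547).
D9: not dominated.
D10: dominated by D7 (commute 14≤23, size 1106≥799, walk score 91≥29, rent 1319≤1758).
D11: not dominated (best commute).

D1, D2, D3, D6, D7, D9, D11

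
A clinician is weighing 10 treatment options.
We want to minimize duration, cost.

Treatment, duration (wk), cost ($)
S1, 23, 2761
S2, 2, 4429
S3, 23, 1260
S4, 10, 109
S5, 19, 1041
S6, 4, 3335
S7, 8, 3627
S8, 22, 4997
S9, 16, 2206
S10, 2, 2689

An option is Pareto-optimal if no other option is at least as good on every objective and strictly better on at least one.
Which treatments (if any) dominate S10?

S1: worse on duration (23 vs 2).
S2: worse on cost (4429 vs 2689).
S3: worse on duration (23 vs 2).
S4: worse on duration (10 vs 2).
S5: worse on duration (19 vs 2).
S6: worse on duration (4 vs 2).
S7: worse on duration (8 vs 2).
S8: worse on duration (22 vs 2).
S9: worse on duration (16 vs 2).
No option dominates S10.

none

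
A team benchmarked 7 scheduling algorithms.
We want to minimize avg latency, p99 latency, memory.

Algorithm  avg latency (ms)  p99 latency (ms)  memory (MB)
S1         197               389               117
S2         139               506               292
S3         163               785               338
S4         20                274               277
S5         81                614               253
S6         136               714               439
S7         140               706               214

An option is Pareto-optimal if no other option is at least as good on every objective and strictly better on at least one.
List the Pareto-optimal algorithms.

S1, S4, S5, S7

S1: not dominated (best memory).
S2: dominated by S4 (avg latency 20≤139, p99 latency 274≤506, memory 277≤292).
S3: dominated by S2 (avg latency 139≤163, p99 latency 506≤785, memory 292≤338).
S4: not dominated (best avg latency).
S5: not dominated.
S6: dominated by S4 (avg latency 20≤136, p99 latency 274≤714, memory 277≤439).
S7: not dominated.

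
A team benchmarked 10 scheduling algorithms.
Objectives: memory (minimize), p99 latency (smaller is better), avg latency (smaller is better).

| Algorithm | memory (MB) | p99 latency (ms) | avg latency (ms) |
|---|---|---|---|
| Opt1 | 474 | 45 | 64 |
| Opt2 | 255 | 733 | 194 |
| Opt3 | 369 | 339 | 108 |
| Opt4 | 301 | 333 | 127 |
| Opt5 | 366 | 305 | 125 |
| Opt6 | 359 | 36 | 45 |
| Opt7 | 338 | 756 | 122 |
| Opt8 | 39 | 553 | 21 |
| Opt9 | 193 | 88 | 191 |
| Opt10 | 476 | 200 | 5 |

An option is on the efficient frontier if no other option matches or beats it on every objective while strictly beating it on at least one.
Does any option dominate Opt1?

Opt6 vs Opt1: memory 359≤474, p99 latency 36≤45, avg latency 45≤64 — Opt6 is at least as good on every objective and strictly better on at least one, so Opt6 dominates Opt1.

Yes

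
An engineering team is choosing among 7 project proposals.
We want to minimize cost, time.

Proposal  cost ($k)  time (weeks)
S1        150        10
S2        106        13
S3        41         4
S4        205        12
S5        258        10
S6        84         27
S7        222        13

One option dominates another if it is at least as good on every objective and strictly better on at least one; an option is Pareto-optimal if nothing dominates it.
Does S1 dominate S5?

S1 vs S5: cost 150≤258, time 10≤10 — S1 is at least as good on every objective with at least one strict improvement.

Yes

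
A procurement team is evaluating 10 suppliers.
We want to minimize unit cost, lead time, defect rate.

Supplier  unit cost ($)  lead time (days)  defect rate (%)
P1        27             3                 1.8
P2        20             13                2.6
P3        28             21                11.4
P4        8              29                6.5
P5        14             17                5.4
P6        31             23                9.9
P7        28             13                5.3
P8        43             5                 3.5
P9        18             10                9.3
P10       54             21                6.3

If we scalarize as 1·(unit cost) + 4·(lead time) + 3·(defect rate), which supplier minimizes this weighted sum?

P1

P1: 1·27 + 4·3 + 3·1.8 = 44.4
P2: 1·20 + 4·13 + 3·2.6 = 79.8
P3: 1·28 + 4·21 + 3·11.4 = 146.2
P4: 1·8 + 4·29 + 3·6.5 = 143.5
P5: 1·14 + 4·17 + 3·5.4 = 98.2
P6: 1·31 + 4·23 + 3·9.9 = 152.7
P7: 1·28 + 4·13 + 3·5.3 = 95.9
P8: 1·43 + 4·5 + 3·3.5 = 73.5
P9: 1·18 + 4·10 + 3·9.3 = 85.9
P10: 1·54 + 4·21 + 3·6.3 = 156.9
Lowest: P1 at 44.4.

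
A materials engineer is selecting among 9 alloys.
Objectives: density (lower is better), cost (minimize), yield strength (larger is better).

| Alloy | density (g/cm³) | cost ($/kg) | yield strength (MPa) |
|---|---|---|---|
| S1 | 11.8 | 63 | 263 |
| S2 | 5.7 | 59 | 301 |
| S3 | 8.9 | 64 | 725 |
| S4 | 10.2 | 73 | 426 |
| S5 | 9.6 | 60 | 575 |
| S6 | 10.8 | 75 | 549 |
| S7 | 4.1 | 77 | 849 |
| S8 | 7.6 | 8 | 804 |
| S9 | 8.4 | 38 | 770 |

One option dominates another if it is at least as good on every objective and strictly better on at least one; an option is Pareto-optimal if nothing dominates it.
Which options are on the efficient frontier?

S2, S7, S8

S1: dominated by S2 (density 5.7≤11.8, cost 59≤63, yield strength 301≥263).
S2: not dominated.
S3: dominated by S8 (density 7.6≤8.9, cost 8≤64, yield strength 804≥725).
S4: dominated by S3 (density 8.9≤10.2, cost 64≤73, yield strength 725≥426).
S5: dominated by S8 (density 7.6≤9.6, cost 8≤60, yield strength 804≥575).
S6: dominated by S3 (density 8.9≤10.8, cost 64≤75, yield strength 725≥549).
S7: not dominated (best density).
S8: not dominated (best cost).
S9: dominated by S8 (density 7.6≤8.4, cost 8≤38, yield strength 804≥770).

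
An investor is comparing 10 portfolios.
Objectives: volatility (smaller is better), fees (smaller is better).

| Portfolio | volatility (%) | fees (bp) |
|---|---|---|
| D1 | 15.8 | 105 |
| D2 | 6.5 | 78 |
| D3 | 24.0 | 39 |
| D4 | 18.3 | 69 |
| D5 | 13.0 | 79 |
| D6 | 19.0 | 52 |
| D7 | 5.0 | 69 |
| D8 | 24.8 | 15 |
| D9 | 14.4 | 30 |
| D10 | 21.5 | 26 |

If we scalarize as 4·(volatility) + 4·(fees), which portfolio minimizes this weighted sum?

D1: 4·15.8 + 4·105 = 483.2
D2: 4·6.5 + 4·78 = 338.0
D3: 4·24.0 + 4·39 = 252.0
D4: 4·18.3 + 4·69 = 349.2
D5: 4·13.0 + 4·79 = 368.0
D6: 4·19.0 + 4·52 = 284.0
D7: 4·5.0 + 4·69 = 296.0
D8: 4·24.8 + 4·15 = 159.2
D9: 4·14.4 + 4·30 = 177.6
D10: 4·21.5 + 4·26 = 190.0
Lowest: D8 at 159.2.

D8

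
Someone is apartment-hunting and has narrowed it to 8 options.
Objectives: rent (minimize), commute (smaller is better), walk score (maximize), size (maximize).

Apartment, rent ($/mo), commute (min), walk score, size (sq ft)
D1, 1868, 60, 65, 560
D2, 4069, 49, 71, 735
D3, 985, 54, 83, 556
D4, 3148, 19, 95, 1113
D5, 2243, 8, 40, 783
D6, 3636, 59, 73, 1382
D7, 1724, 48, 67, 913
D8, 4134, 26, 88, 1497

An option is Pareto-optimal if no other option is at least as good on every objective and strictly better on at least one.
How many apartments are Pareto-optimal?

6

D1: dominated by D7 (rent 1724≤1868, commute 48≤60, walk score 67≥65, size 913≥560).
D2: dominated by D4 (rent 3148≤4069, commute 19≤49, walk score 95≥71, size 1113≥735).
D3: not dominated (best rent).
D4: not dominated (best walk score).
D5: not dominated (best commute).
D6: not dominated.
D7: not dominated.
D8: not dominated (best size).
Pareto-optimal: D3, D4, D5, D6, D7, D8 → 6.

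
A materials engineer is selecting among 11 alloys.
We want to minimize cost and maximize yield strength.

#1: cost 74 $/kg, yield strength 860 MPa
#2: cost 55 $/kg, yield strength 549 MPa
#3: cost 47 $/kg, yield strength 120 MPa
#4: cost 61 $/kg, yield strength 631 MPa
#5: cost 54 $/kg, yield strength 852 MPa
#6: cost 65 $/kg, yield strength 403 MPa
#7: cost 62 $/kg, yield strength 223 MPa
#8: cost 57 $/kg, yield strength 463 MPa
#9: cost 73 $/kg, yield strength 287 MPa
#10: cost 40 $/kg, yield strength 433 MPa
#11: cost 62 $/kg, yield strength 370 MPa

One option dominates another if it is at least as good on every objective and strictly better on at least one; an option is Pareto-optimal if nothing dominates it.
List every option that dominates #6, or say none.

#2, #4, #5, #8, #10

#2: cost 55≤65, yield strength 549≥403 — dominates #6.
#4: cost 61≤65, yield strength 631≥403 — dominates #6.
#5: cost 54≤65, yield strength 852≥403 — dominates #6.
#8: cost 57≤65, yield strength 463≥403 — dominates #6.
#10: cost 40≤65, yield strength 433≥403 — dominates #6.
Others (#1, #3, #7, #9, #11) are each worse than #6 on at least one objective.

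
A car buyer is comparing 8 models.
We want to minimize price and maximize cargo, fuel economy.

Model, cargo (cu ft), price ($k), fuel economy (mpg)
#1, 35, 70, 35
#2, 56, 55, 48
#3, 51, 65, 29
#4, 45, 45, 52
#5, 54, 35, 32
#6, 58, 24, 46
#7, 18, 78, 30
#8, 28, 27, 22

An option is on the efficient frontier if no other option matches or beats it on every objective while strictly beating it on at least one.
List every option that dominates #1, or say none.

#2, #4, #6

#2: cargo 56≥35, price 55≤70, fuel economy 48≥35 — dominates #1.
#4: cargo 45≥35, price 45≤70, fuel economy 52≥35 — dominates #1.
#6: cargo 58≥35, price 24≤70, fuel economy 46≥35 — dominates #1.
Others (#3, #5, #7, #8) are each worse than #1 on at least one objective.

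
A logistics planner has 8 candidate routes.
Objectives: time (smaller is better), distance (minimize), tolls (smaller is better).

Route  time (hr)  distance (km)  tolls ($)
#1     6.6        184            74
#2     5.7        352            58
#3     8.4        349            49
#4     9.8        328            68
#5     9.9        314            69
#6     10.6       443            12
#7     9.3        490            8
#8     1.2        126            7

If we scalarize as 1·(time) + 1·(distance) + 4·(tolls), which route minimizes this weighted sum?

#1: 1·6.6 + 1·184 + 4·74 = 486.6
#2: 1·5.7 + 1·352 + 4·58 = 589.7
#3: 1·8.4 + 1·349 + 4·49 = 553.4
#4: 1·9.8 + 1·328 + 4·68 = 609.8
#5: 1·9.9 + 1·314 + 4·69 = 599.9
#6: 1·10.6 + 1·443 + 4·12 = 501.6
#7: 1·9.3 + 1·490 + 4·8 = 531.3
#8: 1·1.2 + 1·126 + 4·7 = 155.2
Lowest: #8 at 155.2.

#8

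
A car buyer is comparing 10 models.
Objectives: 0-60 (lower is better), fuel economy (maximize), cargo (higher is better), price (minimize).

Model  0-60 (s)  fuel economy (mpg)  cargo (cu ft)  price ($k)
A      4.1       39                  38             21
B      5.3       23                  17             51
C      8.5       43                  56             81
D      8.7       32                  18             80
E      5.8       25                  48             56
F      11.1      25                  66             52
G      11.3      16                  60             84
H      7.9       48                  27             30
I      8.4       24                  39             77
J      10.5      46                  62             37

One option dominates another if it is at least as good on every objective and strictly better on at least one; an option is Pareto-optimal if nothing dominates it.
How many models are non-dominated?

A: not dominated (best 0-60).
B: dominated by A (0-60 4.1≤5.3, fuel economy 39≥23, cargo 38≥17, price 21≤51).
C: not dominated.
D: dominated by A (0-60 4.1≤8.7, fuel economy 39≥32, cargo 38≥18, price 21≤80).
E: not dominated.
F: not dominated (best cargo).
G: dominated by F (0-60 11.1≤11.3, fuel economy 25≥16, cargo 66≥60, price 52≤84).
H: not dominated (best fuel economy).
I: dominated by E (0-60 5.8≤8.4, fuel economy 25≥24, cargo 48≥39, price 56≤77).
J: not dominated.
Pareto-optimal: A, C, E, F, H, J → 6.

6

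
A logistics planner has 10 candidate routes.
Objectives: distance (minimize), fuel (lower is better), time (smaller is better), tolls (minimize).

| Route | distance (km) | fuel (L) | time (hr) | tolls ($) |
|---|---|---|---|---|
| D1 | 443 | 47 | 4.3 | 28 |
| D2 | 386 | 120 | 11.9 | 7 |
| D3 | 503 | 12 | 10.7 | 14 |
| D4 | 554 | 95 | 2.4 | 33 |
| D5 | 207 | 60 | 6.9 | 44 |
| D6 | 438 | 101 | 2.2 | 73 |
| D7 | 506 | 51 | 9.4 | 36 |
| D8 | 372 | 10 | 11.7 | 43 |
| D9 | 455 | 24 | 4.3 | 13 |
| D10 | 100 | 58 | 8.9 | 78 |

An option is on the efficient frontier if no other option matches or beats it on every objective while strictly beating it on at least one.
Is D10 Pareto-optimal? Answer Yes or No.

Yes

D1: worse on distance (443 vs 100).
D2: worse on distance (386 vs 100).
D3: worse on distance (503 vs 100).
D4: worse on distance (554 vs 100).
D5: worse on distance (207 vs 100).
D6: worse on distance (438 vs 100).
D7: worse on distance (506 vs 100).
D8: worse on distance (372 vs 100).
D9: worse on distance (455 vs 100).
No option is at least as good as D10 on every objective and strictly better on one.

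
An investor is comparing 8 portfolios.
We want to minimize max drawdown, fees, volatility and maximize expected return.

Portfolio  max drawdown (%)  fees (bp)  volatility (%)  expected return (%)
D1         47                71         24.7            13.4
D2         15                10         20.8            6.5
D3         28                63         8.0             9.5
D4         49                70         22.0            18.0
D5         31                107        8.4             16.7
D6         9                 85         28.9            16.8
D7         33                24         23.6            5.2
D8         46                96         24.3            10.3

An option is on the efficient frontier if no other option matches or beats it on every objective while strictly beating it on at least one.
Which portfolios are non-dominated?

D1: not dominated.
D2: not dominated (best fees).
D3: not dominated (best volatility).
D4: not dominated (best expected return).
D5: not dominated.
D6: not dominated (best max drawdown).
D7: dominated by D2 (max drawdown 15≤33, fees 10≤24, volatility 20.8≤23.6, expected return 6.5≥5.2).
D8: not dominated.

D1, D2, D3, D4, D5, D6, D8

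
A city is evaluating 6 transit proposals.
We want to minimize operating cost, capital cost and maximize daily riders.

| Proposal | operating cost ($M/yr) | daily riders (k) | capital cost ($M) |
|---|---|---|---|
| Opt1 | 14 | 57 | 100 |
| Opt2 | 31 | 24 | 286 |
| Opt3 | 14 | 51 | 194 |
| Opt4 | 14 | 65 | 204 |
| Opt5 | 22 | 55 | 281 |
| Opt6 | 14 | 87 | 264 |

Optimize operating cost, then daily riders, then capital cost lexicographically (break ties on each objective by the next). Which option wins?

Opt6

First minimize operating cost: best is 14, kept {Opt1, Opt3, Opt4, Opt6}.
Then maximize daily riders: best is 87, kept {Opt6}.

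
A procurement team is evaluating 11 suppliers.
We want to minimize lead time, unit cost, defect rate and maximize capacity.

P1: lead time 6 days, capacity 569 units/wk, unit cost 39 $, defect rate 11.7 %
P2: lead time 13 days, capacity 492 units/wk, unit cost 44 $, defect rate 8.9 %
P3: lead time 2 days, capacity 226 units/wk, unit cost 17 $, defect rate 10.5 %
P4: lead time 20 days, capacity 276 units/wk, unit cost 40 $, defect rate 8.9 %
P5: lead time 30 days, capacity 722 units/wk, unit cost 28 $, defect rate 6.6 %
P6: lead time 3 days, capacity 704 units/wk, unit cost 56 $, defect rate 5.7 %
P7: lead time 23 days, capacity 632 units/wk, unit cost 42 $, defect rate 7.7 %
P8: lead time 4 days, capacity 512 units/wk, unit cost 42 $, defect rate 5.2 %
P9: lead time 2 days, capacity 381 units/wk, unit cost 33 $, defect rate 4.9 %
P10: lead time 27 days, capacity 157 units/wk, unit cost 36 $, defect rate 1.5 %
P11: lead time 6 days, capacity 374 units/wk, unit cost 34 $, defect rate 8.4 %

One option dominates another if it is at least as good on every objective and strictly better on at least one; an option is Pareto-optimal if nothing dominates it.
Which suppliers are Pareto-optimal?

P1: not dominated.
P2: dominated by P8 (lead time 4≤13, capacity 512≥492, unit cost 42≤44, defect rate 5.2≤8.9).
P3: not dominated (best unit cost).
P4: dominated by P9 (lead time 2≤20, capacity 381≥276, unit cost 33≤40, defect rate 4.9≤8.9).
P5: not dominated (best capacity).
P6: not dominated.
P7: not dominated.
P8: not dominated.
P9: not dominated.
P10: not dominated (best defect rate).
P11: dominated by P9 (lead time 2≤6, capacity 381≥374, unit cost 33≤34, defect rate 4.9≤8.4).

P1, P3, P5, P6, P7, P8, P9, P10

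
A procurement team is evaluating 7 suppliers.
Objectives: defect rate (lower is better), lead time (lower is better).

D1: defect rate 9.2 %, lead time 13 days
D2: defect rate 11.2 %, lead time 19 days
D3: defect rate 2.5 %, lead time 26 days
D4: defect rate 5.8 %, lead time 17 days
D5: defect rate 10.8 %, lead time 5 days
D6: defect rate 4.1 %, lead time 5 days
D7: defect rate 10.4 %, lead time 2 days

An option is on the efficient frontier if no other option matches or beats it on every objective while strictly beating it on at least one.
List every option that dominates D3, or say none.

none

D1: worse on defect rate (9.2 vs 2.5).
D2: worse on defect rate (11.2 vs 2.5).
D4: worse on defect rate (5.8 vs 2.5).
D5: worse on defect rate (10.8 vs 2.5).
D6: worse on defect rate (4.1 vs 2.5).
D7: worse on defect rate (10.4 vs 2.5).
No option dominates D3.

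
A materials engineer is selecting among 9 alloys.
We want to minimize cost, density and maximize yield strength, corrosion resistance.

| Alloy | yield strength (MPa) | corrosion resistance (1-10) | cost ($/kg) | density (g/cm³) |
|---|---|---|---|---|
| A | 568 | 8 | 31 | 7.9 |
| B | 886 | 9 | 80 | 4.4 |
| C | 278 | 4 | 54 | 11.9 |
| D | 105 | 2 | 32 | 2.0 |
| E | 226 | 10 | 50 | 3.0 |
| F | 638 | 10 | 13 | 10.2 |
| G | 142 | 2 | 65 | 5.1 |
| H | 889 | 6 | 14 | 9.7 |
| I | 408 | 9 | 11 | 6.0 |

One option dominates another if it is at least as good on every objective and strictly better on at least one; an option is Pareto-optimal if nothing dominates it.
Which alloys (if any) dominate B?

none

A: worse on yield strength (568 vs 886).
C: worse on yield strength (278 vs 886).
D: worse on yield strength (105 vs 886).
E: worse on yield strength (226 vs 886).
F: worse on yield strength (638 vs 886).
G: worse on yield strength (142 vs 886).
H: worse on corrosion resistance (6 vs 9).
I: worse on yield strength (408 vs 886).
No option dominates B.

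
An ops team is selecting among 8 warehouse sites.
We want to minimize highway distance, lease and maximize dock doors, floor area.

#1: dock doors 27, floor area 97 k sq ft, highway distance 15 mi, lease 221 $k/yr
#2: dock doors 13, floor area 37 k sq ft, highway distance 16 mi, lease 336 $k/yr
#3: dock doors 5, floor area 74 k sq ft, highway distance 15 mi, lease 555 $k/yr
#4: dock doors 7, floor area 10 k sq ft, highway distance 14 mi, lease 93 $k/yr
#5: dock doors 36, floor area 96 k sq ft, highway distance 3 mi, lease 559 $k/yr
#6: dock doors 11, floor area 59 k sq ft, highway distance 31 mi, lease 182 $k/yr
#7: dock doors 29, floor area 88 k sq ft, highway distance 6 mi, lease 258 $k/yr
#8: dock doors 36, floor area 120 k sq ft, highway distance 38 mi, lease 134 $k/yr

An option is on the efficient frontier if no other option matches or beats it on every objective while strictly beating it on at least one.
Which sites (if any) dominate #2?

#1: dock doors 27≥13, floor area 97≥37, highway distance 15≤16, lease 221≤336 — dominates #2.
#7: dock doors 29≥13, floor area 88≥37, highway distance 6≤16, lease 258≤336 — dominates #2.
Others (#3, #4, #5, #6, #8) are each worse than #2 on at least one objective.

#1, #7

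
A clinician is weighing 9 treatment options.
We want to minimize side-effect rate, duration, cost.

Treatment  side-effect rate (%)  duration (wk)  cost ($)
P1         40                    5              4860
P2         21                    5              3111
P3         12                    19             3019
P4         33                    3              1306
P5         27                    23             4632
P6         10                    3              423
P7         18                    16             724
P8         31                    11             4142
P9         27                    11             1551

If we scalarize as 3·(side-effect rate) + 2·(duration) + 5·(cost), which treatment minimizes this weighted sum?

P6

P1: 3·40 + 2·5 + 5·4860 = 24430
P2: 3·21 + 2·5 + 5·3111 = 15628
P3: 3·12 + 2·19 + 5·3019 = 15169
P4: 3·33 + 2·3 + 5·1306 = 6635
P5: 3·27 + 2·23 + 5·4632 = 23287
P6: 3·10 + 2·3 + 5·423 = 2151
P7: 3·18 + 2·16 + 5·724 = 3706
P8: 3·31 + 2·11 + 5·4142 = 20825
P9: 3·27 + 2·11 + 5·1551 = 7858
Lowest: P6 at 2151.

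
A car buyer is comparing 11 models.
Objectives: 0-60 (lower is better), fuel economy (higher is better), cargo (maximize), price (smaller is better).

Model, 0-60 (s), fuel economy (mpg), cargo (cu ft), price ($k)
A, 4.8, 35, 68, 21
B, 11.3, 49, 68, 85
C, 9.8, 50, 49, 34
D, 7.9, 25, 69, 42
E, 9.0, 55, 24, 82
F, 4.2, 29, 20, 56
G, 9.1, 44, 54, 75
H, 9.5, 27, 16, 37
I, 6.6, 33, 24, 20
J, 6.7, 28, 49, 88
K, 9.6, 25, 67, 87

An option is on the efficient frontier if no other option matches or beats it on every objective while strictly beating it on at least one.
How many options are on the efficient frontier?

8

A: not dominated.
B: not dominated.
C: not dominated.
D: not dominated (best cargo).
E: not dominated (best fuel economy).
F: not dominated (best 0-60).
G: not dominated.
H: dominated by A (0-60 4.8≤9.5, fuel economy 35≥27, cargo 68≥16, price 21≤37).
I: not dominated (best price).
J: dominated by A (0-60 4.8≤6.7, fuel economy 35≥28, cargo 68≥49, price 21≤88).
K: dominated by A (0-60 4.8≤9.6, fuel economy 35≥25, cargo 68≥67, price 21≤87).
Pareto-optimal: A, B, C, D, E, F, G, I → 8.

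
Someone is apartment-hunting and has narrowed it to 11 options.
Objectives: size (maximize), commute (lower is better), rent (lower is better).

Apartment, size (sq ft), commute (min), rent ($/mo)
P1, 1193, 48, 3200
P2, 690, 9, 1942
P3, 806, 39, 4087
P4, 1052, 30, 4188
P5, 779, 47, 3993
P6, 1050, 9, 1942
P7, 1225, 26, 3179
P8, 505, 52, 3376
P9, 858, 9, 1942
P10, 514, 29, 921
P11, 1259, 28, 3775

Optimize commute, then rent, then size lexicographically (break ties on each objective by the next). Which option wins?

First minimize commute: best is 9, kept {P2, P6, P9}.
Then minimize rent: best is 1942, kept {P2, P6, P9}.
Then maximize size: best is 1050, kept {P6}.

P6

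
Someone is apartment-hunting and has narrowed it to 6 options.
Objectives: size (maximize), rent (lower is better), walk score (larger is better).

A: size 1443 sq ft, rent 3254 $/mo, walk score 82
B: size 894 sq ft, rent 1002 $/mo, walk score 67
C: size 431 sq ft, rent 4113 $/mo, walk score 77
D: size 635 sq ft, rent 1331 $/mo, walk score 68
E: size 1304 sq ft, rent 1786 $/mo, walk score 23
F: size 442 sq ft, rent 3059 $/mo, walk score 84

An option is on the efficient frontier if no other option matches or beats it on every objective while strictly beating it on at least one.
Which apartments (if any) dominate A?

none

B: worse on size (894 vs 1443).
C: worse on size (431 vs 1443).
D: worse on size (635 vs 1443).
E: worse on size (1304 vs 1443).
F: worse on size (442 vs 1443).
No option dominates A.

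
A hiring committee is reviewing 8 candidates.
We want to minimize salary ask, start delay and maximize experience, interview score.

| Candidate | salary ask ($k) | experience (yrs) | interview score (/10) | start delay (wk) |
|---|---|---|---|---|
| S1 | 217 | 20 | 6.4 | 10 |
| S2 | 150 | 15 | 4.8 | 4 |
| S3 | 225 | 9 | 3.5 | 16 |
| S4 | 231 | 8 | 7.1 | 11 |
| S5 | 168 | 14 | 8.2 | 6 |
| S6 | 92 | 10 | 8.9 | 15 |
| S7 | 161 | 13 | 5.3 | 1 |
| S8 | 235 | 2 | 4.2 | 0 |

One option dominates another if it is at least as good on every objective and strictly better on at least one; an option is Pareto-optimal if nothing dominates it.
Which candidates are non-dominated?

S1, S2, S5, S6, S7, S8

S1: not dominated (best experience).
S2: not dominated.
S3: dominated by S1 (salary ask 217≤225, experience 20≥9, interview score 6.4≥3.5, start delay 10≤16).
S4: dominated by S5 (salary ask 168≤231, experience 14≥8, interview score 8.2≥7.1, start delay 6≤11).
S5: not dominated.
S6: not dominated (best salary ask).
S7: not dominated.
S8: not dominated (best start delay).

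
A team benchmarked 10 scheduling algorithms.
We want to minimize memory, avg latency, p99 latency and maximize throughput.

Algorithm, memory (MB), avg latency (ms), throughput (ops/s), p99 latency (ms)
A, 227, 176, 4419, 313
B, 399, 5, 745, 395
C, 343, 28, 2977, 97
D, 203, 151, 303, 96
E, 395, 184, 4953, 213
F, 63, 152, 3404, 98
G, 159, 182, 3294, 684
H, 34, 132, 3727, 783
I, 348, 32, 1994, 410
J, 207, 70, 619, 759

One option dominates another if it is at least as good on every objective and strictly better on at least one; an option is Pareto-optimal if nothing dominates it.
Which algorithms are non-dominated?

A, B, C, D, E, F, H, J

A: not dominated.
B: not dominated (best avg latency).
C: not dominated.
D: not dominated (best p99 latency).
E: not dominated (best throughput).
F: not dominated.
G: dominated by F (memory 63≤159, avg latency 152≤182, throughput 3404≥3294, p99 latency 98≤684).
H: not dominated (best memory).
I: dominated by C (memory 343≤348, avg latency 28≤32, throughput 2977≥1994, p99 latency 97≤410).
J: not dominated.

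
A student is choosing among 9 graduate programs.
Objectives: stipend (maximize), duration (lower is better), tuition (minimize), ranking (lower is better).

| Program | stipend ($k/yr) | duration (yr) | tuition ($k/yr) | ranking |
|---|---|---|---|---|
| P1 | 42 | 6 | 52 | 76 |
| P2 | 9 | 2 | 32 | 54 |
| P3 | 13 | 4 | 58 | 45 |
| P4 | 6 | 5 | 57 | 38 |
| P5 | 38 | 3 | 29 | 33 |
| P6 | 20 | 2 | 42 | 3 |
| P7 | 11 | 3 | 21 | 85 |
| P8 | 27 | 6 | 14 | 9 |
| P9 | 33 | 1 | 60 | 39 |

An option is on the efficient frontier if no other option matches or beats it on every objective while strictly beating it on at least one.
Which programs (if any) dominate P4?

P5, P6

P5: stipend 38≥6, duration 3≤5, tuition 29≤57, ranking 33≤38 — dominates P4.
P6: stipend 20≥6, duration 2≤5, tuition 42≤57, ranking 3≤38 — dominates P4.
Others (P1, P2, P3, P7, P8, P9) are each worse than P4 on at least one objective.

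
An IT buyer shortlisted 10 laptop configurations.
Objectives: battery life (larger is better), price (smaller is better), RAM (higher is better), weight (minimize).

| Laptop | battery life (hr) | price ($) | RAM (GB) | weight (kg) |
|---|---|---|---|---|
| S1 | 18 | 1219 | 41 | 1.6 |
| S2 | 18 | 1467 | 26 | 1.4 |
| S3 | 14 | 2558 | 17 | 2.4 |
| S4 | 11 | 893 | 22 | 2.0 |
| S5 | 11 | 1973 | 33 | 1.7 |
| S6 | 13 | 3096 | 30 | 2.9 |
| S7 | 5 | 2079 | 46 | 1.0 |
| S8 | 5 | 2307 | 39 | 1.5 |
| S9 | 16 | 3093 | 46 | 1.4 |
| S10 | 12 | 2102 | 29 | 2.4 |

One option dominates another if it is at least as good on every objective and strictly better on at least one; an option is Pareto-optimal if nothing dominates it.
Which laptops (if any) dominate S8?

S7

S7: battery life 5≥5, price 2079≤2307, RAM 46≥39, weight 1.0≤1.5 — dominates S8.
Others (S1, S2, S3, S4, S5, S6, S9, S10) are each worse than S8 on at least one objective.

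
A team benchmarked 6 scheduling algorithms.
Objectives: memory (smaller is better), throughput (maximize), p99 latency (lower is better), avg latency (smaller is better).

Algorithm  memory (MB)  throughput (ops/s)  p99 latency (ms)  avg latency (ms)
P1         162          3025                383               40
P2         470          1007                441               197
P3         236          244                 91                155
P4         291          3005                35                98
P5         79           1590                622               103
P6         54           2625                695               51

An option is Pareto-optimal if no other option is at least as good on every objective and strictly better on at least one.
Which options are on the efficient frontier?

P1, P3, P4, P5, P6

P1: not dominated (best throughput).
P2: dominated by P1 (memory 162≤470, throughput 3025≥1007, p99 latency 383≤441, avg latency 40≤197).
P3: not dominated.
P4: not dominated (best p99 latency).
P5: not dominated.
P6: not dominated (best memory).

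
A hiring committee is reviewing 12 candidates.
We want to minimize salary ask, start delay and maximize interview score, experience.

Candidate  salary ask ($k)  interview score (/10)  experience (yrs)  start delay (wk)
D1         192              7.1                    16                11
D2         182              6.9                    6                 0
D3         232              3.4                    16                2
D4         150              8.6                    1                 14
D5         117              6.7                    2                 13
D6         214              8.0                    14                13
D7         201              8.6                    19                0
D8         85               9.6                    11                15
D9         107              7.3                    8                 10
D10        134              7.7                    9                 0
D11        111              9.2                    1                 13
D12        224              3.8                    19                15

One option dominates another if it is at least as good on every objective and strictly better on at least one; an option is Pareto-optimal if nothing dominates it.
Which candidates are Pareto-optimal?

D1: not dominated.
D2: dominated by D10 (salary ask 134≤182, interview score 7.7≥6.9, experience 9≥6, start delay 0≤0).
D3: dominated by D7 (salary ask 201≤232, interview score 8.6≥3.4, experience 19≥16, start delay 0≤2).
D4: dominated by D11 (salary ask 111≤150, interview score 9.2≥8.6, experience 1≥1, start delay 13≤14).
D5: dominated by D9 (salary ask 107≤117, interview score 7.3≥6.7, experience 8≥2, start delay 10≤13).
D6: dominated by D7 (salary ask 201≤214, interview score 8.6≥8.0, experience 19≥14, start delay 0≤13).
D7: not dominated.
D8: not dominated (best salary ask).
D9: not dominated.
D10: not dominated.
D11: not dominated.
D12: dominated by D7 (salary ask 201≤224, interview score 8.6≥3.8, experience 19≥19, start delay 0≤15).

D1, D7, D8, D9, D10, D11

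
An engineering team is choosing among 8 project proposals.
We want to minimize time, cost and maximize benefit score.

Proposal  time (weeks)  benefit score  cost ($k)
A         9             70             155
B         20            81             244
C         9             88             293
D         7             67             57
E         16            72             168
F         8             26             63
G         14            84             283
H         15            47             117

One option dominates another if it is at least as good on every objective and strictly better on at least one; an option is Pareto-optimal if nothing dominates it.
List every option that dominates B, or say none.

none

A: worse on benefit score (70 vs 81).
C: worse on cost (293 vs 244).
D: worse on benefit score (67 vs 81).
E: worse on benefit score (72 vs 81).
F: worse on benefit score (26 vs 81).
G: worse on cost (283 vs 244).
H: worse on benefit score (47 vs 81).
No option dominates B.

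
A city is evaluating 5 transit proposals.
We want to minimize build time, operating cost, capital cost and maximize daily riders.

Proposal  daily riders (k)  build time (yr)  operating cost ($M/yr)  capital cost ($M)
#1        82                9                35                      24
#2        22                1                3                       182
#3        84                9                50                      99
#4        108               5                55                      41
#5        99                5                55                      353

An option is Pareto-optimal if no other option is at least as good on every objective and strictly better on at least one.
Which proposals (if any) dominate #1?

none

#2: worse on daily riders (22 vs 82).
#3: worse on operating cost (50 vs 35).
#4: worse on operating cost (55 vs 35).
#5: worse on operating cost (55 vs 35).
No option dominates #1.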